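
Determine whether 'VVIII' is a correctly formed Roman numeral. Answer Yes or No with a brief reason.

'VVIII': V should not appear more than once

No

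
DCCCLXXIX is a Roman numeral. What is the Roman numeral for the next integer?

DCCCLXXIX = 879, so the next integer is 879 + 1 = 880

DCCCLXXX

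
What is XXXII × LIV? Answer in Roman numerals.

XXXII = 32
LIV = 54
32 × 54 = 1728

MDCCXXVIII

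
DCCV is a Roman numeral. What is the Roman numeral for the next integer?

DCCV = 705; next is 706

DCCVI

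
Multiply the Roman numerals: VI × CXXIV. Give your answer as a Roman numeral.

VI = 6
CXXIV = 124
6 × 124 = 744

DCCXLIV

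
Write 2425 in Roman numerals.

Convert 2425 to Roman numerals:
  2425 contains 2×1000 (MM)
  425 contains 1×400 (CD)
  25 contains 2×10 (XX)
  5 contains 1×5 (V)

MMCDXXV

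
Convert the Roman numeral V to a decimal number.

V: V=5

5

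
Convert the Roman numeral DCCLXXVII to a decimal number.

DCCLXXVII: D=500, C=100, C=100, L=50, X=10, X=10, V=5, I=1, I=1
500 + 100 + 100 + 50 + 10 + 10 + 5 + 1 + 1 = 777

777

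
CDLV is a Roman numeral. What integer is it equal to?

CDLV: CD=400, L=50, V=5
400 + 50 + 5 = 455

455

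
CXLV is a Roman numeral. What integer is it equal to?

CXLV: C=100, XL=40, V=5
100 + 40 + 5 = 145

145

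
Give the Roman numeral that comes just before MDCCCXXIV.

MDCCCXXIV = 1824; previous is 1823

MDCCCXXIII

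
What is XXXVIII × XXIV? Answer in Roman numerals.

XXXVIII = 38
XXIV = 24
38 × 24 = 912

CMXII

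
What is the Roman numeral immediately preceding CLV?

CLV = 155; previous is 154

CLIV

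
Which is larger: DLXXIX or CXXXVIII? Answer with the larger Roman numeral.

DLXXIX = 579
CXXXVIII = 138
579 is larger

DLXXIX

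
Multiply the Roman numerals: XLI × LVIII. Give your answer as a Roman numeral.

XLI = 41
LVIII = 58
41 × 58 = 2378

MMCCCLXXVIII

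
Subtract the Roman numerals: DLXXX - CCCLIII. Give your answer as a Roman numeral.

DLXXX = 580
CCCLIII = 353
580 - 353 = 227

CCXXVII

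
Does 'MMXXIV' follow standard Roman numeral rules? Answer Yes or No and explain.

'MMXXIV': Check the rules: uses only the symbols I, V, X, L, C, D, M; no symbol is repeated more than three times in a row; V, L and D each appear at most once; the only place a smaller symbol precedes a larger one is the allowed subtractive pair IV, the symbol right after such a pair (if any) is smaller than the pair's first symbol, and otherwise the values never increase from left to right. Value: M (1000) + M (1000) + X (10) + X (10) + IV (4) = 2024. So it is a valid standard Roman numeral.

Yes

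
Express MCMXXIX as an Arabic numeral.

MCMXXIX: M=1000, CM=900, X=10, X=10, IX=9
1000 + 900 + 10 + 10 + 9 = 1929

1929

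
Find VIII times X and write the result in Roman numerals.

VIII = 8
X = 10
8 × 10 = 80

LXXX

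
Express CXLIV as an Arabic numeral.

CXLIV: C=100, XL=40, IV=4
100 + 40 + 4 = 144

144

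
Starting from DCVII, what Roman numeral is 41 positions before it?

DCVII = 607
607 - 41 = 566

DLXVI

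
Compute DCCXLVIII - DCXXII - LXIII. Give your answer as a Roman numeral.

DCCXLVIII = 748, DCXXII = 622, LXIII = 63
748 - 622 = 126
126 - 63 = 63

LXIII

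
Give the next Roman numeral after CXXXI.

CXXXI = 131, so the next integer is 131 + 1 = 132

CXXXII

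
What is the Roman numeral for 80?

Convert 80 to Roman numerals:
  80 contains 1×50 (L)
  30 contains 3×10 (XXX)

LXXX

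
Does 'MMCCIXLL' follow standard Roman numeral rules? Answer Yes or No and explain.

'MMCCIXLL': L should not appear more than once

No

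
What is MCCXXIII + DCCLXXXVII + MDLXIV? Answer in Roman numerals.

MCCXXIII = 1223, DCCLXXXVII = 787, MDLXIV = 1564
1223 + 787 = 2010
2010 + 1564 = 3574

MMMDLXXIV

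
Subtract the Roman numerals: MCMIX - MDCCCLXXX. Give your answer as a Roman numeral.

MCMIX = 1909
MDCCCLXXX = 1880
1909 - 1880 = 29

XXIX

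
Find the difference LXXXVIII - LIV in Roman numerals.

LXXXVIII = 88
LIV = 54
88 - 54 = 34

XXXIV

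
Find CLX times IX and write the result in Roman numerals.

CLX = 160
IX = 9
160 × 9 = 1440

MCDXL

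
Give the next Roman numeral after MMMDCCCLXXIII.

MMMDCCCLXXIII = 3873; next is 3874

MMMDCCCLXXIV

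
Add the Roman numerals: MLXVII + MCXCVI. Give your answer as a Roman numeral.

MLXVII = 1067
MCXCVI = 1196
1067 + 1196 = 2263

MMCCLXIII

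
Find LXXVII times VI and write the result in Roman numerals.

LXXVII = 77
VI = 6
77 × 6 = 462

CDLXII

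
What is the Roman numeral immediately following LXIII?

LXIII = 63; next is 64

LXIV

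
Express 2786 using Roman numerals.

Convert 2786 to Roman numerals:
  2786 contains 2×1000 (MM)
  786 contains 1×500 (D)
  286 contains 2×100 (CC)
  86 contains 1×50 (L)
  36 contains 3×10 (XXX)
  6 contains 1×5 (V)
  1 contains 1×1 (I)

MMDCCLXXXVI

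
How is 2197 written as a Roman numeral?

Convert 2197 to Roman numerals:
  2197 contains 2×1000 (MM)
  197 contains 1×100 (C)
  97 contains 1×90 (XC)
  7 contains 1×5 (V)
  2 contains 2×1 (II)

MMCXCVII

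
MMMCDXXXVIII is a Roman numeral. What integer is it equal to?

MMMCDXXXVIII: M=1000, M=1000, M=1000, CD=400, X=10, X=10, X=10, V=5, I=1, I=1, I=1
1000 + 1000 + 1000 + 400 + 10 + 10 + 10 + 5 + 1 + 1 + 1 = 3438

3438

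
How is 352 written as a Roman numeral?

Convert 352 to Roman numerals:
  352 contains 3×100 (CCC)
  52 contains 1×50 (L)
  2 contains 2×1 (II)

CCCLII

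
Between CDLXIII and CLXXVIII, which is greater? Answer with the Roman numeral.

CDLXIII = 463
CLXXVIII = 178
463 is larger

CDLXIII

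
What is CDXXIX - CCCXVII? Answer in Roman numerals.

CDXXIX = 429
CCCXVII = 317
429 - 317 = 112

CXII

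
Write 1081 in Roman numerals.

Convert 1081 to Roman numerals:
  1081 contains 1×1000 (M)
  81 contains 1×50 (L)
  31 contains 3×10 (XXX)
  1 contains 1×1 (I)

MLXXXI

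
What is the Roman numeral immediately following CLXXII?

CLXXII = 172, so the next integer is 172 + 1 = 173

CLXXIII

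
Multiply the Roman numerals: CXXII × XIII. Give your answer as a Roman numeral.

CXXII = 122
XIII = 13
122 × 13 = 1586

MDLXXXVI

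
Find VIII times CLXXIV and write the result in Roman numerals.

VIII = 8
CLXXIV = 174
8 × 174 = 1392

MCCCXCII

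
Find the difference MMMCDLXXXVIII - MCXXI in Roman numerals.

MMMCDLXXXVIII = 3488
MCXXI = 1121
3488 - 1121 = 2367

MMCCCLXVII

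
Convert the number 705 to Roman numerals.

Convert 705 to Roman numerals:
  705 contains 1×500 (D)
  205 contains 2×100 (CC)
  5 contains 1×5 (V)

DCCV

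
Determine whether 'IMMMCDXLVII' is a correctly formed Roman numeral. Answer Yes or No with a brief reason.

'IMMMCDXLVII': Invalid subtractive combination: IM

No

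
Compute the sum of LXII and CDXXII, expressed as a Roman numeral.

LXII = 62
CDXXII = 422
62 + 422 = 484

CDLXXXIV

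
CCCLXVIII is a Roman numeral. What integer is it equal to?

CCCLXVIII: C=100, C=100, C=100, L=50, X=10, V=5, I=1, I=1, I=1
100 + 100 + 100 + 50 + 10 + 5 + 1 + 1 + 1 = 368

368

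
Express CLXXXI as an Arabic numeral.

CLXXXI: C=100, L=50, X=10, X=10, X=10, I=1
100 + 50 + 10 + 10 + 10 + 1 = 181

181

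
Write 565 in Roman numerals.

Convert 565 to Roman numerals:
  565 contains 1×500 (D)
  65 contains 1×50 (L)
  15 contains 1×10 (X)
  5 contains 1×5 (V)

DLXV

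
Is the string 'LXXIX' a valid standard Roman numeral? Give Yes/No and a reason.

'LXXIX': Check the rules: uses only the symbols I, V, X, L, C, D, M; no symbol is repeated more than three times in a row; V, L and D each appear at most once; the only place a smaller symbol precedes a larger one is the allowed subtractive pair IX, the symbol right after such a pair (if any) is smaller than the pair's first symbol, and otherwise the values never increase from left to right. Value: L (50) + X (10) + X (10) + IX (9) = 79. So it is a valid standard Roman numeral.

Yes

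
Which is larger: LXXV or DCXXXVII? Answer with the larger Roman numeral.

LXXV = 75
DCXXXVII = 637
637 is larger

DCXXXVII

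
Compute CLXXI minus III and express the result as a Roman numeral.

CLXXI = 171
III = 3
171 - 3 = 168

CLXVIII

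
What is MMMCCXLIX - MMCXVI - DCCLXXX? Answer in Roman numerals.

MMMCCXLIX = 3249, MMCXVI = 2116, DCCLXXX = 780
3249 - 2116 = 1133
1133 - 780 = 353

CCCLIII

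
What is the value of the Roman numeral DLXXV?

DLXXV: D=500, L=50, X=10, X=10, V=5
500 + 50 + 10 + 10 + 5 = 575

575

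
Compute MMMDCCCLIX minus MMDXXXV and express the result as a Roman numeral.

MMMDCCCLIX = 3859
MMDXXXV = 2535
3859 - 2535 = 1324

MCCCXXIV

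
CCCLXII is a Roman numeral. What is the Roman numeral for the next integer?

CCCLXII = 362; next is 363

CCCLXIII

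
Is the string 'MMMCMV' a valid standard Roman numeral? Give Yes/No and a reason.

'MMMCMV': Check the rules: uses only the symbols I, V, X, L, C, D, M; no symbol is repeated more than three times in a row; V, L and D each appear at most once; the only place a smaller symbol precedes a larger one is the allowed subtractive pair CM, the symbol right after such a pair (if any) is smaller than the pair's first symbol, and otherwise the values never increase from left to right. Value: M (1000) + M (1000) + M (1000) + CM (900) + V (5) = 3905. So it is a valid standard Roman numeral.

Yes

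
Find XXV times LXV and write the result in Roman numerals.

XXV = 25
LXV = 65
25 × 65 = 1625

MDCXXV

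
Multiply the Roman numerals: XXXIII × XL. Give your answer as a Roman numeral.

XXXIII = 33
XL = 40
33 × 40 = 1320

MCCCXX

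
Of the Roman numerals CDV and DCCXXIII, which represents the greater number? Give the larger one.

CDV = 405
DCCXXIII = 723
723 is larger

DCCXXIII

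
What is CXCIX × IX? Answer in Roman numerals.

CXCIX = 199
IX = 9
199 × 9 = 1791

MDCCXCI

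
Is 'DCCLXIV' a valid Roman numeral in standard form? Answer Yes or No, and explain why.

'DCCLXIV': Check the rules: uses only the symbols I, V, X, L, C, D, M; no symbol is repeated more than three times in a row; V, L and D each appear at most once; the only place a smaller symbol precedes a larger one is the allowed subtractive pair IV, the symbol right after such a pair (if any) is smaller than the pair's first symbol, and otherwise the values never increase from left to right. Value: D (500) + C (100) + C (100) + L (50) + X (10) + IV (4) = 764. So it is a valid standard Roman numeral.

Yes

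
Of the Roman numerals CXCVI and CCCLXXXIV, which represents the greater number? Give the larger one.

CXCVI = 196
CCCLXXXIV = 384
384 is larger

CCCLXXXIV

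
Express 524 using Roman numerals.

Convert 524 to Roman numerals:
  524 contains 1×500 (D)
  24 contains 2×10 (XX)
  4 contains 1×4 (IV)

DXXIV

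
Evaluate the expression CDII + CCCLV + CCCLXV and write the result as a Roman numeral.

CDII = 402, CCCLV = 355, CCCLXV = 365
402 + 355 = 757
757 + 365 = 1122

MCXXII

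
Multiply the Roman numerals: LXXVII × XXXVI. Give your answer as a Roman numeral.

LXXVII = 77
XXXVI = 36
77 × 36 = 2772

MMDCCLXXII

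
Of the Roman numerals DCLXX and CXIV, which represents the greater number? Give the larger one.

DCLXX = 670
CXIV = 114
670 is larger

DCLXX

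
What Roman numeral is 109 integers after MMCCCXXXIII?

MMCCCXXXIII = 2333
2333 + 109 = 2442

MMCDXLII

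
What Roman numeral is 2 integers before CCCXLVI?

CCCXLVI = 346
346 - 2 = 344

CCCXLIV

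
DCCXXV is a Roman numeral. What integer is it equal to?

DCCXXV: D=500, C=100, C=100, X=10, X=10, V=5
500 + 100 + 100 + 10 + 10 + 5 = 725

725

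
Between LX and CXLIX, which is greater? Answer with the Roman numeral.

LX = 60
CXLIX = 149
149 is larger

CXLIX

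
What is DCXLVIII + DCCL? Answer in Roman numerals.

DCXLVIII = 648
DCCL = 750
648 + 750 = 1398

MCCCXCVIII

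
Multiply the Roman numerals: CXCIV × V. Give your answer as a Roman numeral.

CXCIV = 194
V = 5
194 × 5 = 970

CMLXX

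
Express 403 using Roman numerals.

Convert 403 to Roman numerals:
  403 contains 1×400 (CD)
  3 contains 3×1 (III)

CDIII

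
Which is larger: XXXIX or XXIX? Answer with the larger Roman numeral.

XXXIX = 39
XXIX = 29
39 is larger

XXXIX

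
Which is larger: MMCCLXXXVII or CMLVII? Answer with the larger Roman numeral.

MMCCLXXXVII = 2287
CMLVII = 957
2287 is larger

MMCCLXXXVII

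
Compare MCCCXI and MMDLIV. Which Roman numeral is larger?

MCCCXI = 1311
MMDLIV = 2554
2554 is larger

MMDLIV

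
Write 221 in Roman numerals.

Convert 221 to Roman numerals:
  221 contains 2×100 (CC)
  21 contains 2×10 (XX)
  1 contains 1×1 (I)

CCXXI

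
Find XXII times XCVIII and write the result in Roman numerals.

XXII = 22
XCVIII = 98
22 × 98 = 2156

MMCLVI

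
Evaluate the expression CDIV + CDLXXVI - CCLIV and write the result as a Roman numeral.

CDIV = 404, CDLXXVI = 476, CCLIV = 254
404 + 476 = 880
880 - 254 = 626

DCXXVI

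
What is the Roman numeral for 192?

Convert 192 to Roman numerals:
  192 contains 1×100 (C)
  92 contains 1×90 (XC)
  2 contains 2×1 (II)

CXCII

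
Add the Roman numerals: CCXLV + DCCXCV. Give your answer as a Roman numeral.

CCXLV = 245
DCCXCV = 795
245 + 795 = 1040

MXL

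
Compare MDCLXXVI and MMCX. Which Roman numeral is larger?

MDCLXXVI = 1676
MMCX = 2110
2110 is larger

MMCX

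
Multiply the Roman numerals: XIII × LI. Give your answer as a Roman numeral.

XIII = 13
LI = 51
13 × 51 = 663

DCLXIII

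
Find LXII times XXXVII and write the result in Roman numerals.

LXII = 62
XXXVII = 37
62 × 37 = 2294

MMCCXCIV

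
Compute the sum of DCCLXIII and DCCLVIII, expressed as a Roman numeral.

DCCLXIII = 763
DCCLVIII = 758
763 + 758 = 1521

MDXXI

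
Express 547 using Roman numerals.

Convert 547 to Roman numerals:
  547 contains 1×500 (D)
  47 contains 1×40 (XL)
  7 contains 1×5 (V)
  2 contains 2×1 (II)

DXLVII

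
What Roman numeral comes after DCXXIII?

DCXXIII = 623, so the next integer is 623 + 1 = 624

DCXXIV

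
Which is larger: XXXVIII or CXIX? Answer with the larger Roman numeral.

XXXVIII = 38
CXIX = 119
119 is larger

CXIX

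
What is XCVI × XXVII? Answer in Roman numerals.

XCVI = 96
XXVII = 27
96 × 27 = 2592

MMDXCII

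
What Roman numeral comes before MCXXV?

MCXXV = 1125, so the previous integer is 1125 - 1 = 1124

MCXXIV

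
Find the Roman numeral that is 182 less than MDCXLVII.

MDCXLVII = 1647
1647 - 182 = 1465

MCDLXV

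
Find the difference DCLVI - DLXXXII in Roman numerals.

DCLVI = 656
DLXXXII = 582
656 - 582 = 74

LXXIV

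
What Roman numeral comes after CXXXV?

CXXXV = 135; next is 136

CXXXVI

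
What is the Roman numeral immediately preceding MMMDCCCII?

MMMDCCCII = 3802, so the previous integer is 3802 - 1 = 3801

MMMDCCCI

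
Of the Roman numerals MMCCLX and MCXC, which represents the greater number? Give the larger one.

MMCCLX = 2260
MCXC = 1190
2260 is larger

MMCCLX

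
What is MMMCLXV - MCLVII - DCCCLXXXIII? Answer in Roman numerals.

MMMCLXV = 3165, MCLVII = 1157, DCCCLXXXIII = 883
3165 - 1157 = 2008
2008 - 883 = 1125

MCXXV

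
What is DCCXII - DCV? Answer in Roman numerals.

DCCXII = 712
DCV = 605
712 - 605 = 107

CVII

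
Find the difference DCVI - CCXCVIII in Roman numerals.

DCVI = 606
CCXCVIII = 298
606 - 298 = 308

CCCVIII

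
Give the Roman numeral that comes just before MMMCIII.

MMMCIII = 3103; previous is 3102

MMMCII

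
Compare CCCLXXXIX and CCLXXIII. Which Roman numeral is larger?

CCCLXXXIX = 389
CCLXXIII = 273
389 is larger

CCCLXXXIX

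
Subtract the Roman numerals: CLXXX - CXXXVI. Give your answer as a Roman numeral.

CLXXX = 180
CXXXVI = 136
180 - 136 = 44

XLIV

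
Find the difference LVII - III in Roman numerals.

LVII = 57
III = 3
57 - 3 = 54

LIV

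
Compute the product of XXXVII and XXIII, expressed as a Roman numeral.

XXXVII = 37
XXIII = 23
37 × 23 = 851

DCCCLI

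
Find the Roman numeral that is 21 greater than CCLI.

CCLI = 251
251 + 21 = 272

CCLXXII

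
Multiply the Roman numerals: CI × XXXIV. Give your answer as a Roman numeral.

CI = 101
XXXIV = 34
101 × 34 = 3434

MMMCDXXXIV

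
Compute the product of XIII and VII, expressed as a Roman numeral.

XIII = 13
VII = 7
13 × 7 = 91

XCI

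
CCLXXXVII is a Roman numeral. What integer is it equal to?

CCLXXXVII: C=100, C=100, L=50, X=10, X=10, X=10, V=5, I=1, I=1
100 + 100 + 50 + 10 + 10 + 10 + 5 + 1 + 1 = 287

287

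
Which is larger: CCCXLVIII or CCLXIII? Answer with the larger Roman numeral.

CCCXLVIII = 348
CCLXIII = 263
348 is larger

CCCXLVIII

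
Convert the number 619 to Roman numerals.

Convert 619 to Roman numerals:
  619 contains 1×500 (D)
  119 contains 1×100 (C)
  19 contains 1×10 (X)
  9 contains 1×9 (IX)

DCXIX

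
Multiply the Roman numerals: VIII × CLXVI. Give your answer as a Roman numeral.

VIII = 8
CLXVI = 166
8 × 166 = 1328

MCCCXXVIII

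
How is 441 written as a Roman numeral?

Convert 441 to Roman numerals:
  441 contains 1×400 (CD)
  41 contains 1×40 (XL)
  1 contains 1×1 (I)

CDXLI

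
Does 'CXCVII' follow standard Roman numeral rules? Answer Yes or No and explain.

'CXCVII': Check the rules: uses only the symbols I, V, X, L, C, D, M; no symbol is repeated more than three times in a row; V, L and D each appear at most once; the only place a smaller symbol precedes a larger one is the allowed subtractive pair XC, the symbol right after such a pair (if any) is smaller than the pair's first symbol, and otherwise the values never increase from left to right. Value: C (100) + XC (90) + V (5) + I (1) + I (1) = 197. So it is a valid standard Roman numeral.

Yes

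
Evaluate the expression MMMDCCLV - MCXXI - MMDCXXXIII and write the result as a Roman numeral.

MMMDCCLV = 3755, MCXXI = 1121, MMDCXXXIII = 2633
3755 - 1121 = 2634
2634 - 2633 = 1

I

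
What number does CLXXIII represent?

CLXXIII: C=100, L=50, X=10, X=10, I=1, I=1, I=1
100 + 50 + 10 + 10 + 1 + 1 + 1 = 173

173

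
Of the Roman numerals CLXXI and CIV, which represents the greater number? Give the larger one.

CLXXI = 171
CIV = 104
171 is larger

CLXXI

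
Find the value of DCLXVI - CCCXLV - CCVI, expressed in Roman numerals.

DCLXVI = 666, CCCXLV = 345, CCVI = 206
666 - 345 = 321
321 - 206 = 115

CXV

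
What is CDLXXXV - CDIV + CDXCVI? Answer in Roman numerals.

CDLXXXV = 485, CDIV = 404, CDXCVI = 496
485 - 404 = 81
81 + 496 = 577

DLXXVII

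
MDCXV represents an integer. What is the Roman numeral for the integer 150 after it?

MDCXV = 1615
1615 + 150 = 1765

MDCCLXV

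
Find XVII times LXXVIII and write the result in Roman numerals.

XVII = 17
LXXVIII = 78
17 × 78 = 1326

MCCCXXVI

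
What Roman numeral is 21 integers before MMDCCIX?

MMDCCIX = 2709
2709 - 21 = 2688

MMDCLXXXVIII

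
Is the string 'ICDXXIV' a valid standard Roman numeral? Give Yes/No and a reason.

'ICDXXIV': Invalid subtractive combination: IC

No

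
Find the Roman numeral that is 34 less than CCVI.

CCVI = 206
206 - 34 = 172

CLXXII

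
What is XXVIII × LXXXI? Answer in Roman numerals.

XXVIII = 28
LXXXI = 81
28 × 81 = 2268

MMCCLXVIII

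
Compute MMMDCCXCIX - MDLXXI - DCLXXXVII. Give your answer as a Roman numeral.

MMMDCCXCIX = 3799, MDLXXI = 1571, DCLXXXVII = 687
3799 - 1571 = 2228
2228 - 687 = 1541

MDXLI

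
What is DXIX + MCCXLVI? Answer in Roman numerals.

DXIX = 519
MCCXLVI = 1246
519 + 1246 = 1765

MDCCLXV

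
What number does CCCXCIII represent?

CCCXCIII: C=100, C=100, C=100, XC=90, I=1, I=1, I=1
100 + 100 + 100 + 90 + 1 + 1 + 1 = 393

393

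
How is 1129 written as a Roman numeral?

Convert 1129 to Roman numerals:
  1129 contains 1×1000 (M)
  129 contains 1×100 (C)
  29 contains 2×10 (XX)
  9 contains 1×9 (IX)

MCXXIX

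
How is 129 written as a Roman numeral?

Convert 129 to Roman numerals:
  129 contains 1×100 (C)
  29 contains 2×10 (XX)
  9 contains 1×9 (IX)

CXXIX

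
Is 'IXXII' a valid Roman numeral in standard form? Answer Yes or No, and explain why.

'IXXII': I (position 1) comes before the larger symbol X (position 3) without being directly in front of it as a subtractive pair; apart from IV, IX, XL, XC, CD and CM, symbols must go from largest to smallest

No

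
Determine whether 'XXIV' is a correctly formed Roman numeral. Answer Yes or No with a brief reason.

'XXIV': Check the rules: uses only the symbols I, V, X, L, C, D, M; no symbol is repeated more than three times in a row; V, L and D each appear at most once; the only place a smaller symbol precedes a larger one is the allowed subtractive pair IV, the symbol right after such a pair (if any) is smaller than the pair's first symbol, and otherwise the values never increase from left to right. Value: X (10) + X (10) + IV (4) = 24. So it is a valid standard Roman numeral.

Yes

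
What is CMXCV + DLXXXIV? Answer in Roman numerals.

CMXCV = 995
DLXXXIV = 584
995 + 584 = 1579

MDLXXIX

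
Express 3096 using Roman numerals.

Convert 3096 to Roman numerals:
  3096 contains 3×1000 (MMM)
  96 contains 1×90 (XC)
  6 contains 1×5 (V)
  1 contains 1×1 (I)

MMMXCVI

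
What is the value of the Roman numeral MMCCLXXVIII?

MMCCLXXVIII: M=1000, M=1000, C=100, C=100, L=50, X=10, X=10, V=5, I=1, I=1, I=1
1000 + 1000 + 100 + 100 + 50 + 10 + 10 + 5 + 1 + 1 + 1 = 2278

2278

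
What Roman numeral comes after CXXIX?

CXXIX = 129; next is 130

CXXX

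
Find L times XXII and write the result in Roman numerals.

L = 50
XXII = 22
50 × 22 = 1100

MC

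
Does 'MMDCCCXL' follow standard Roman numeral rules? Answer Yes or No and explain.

'MMDCCCXL': Check the rules: uses only the symbols I, V, X, L, C, D, M; no symbol is repeated more than three times in a row; V, L and D each appear at most once; the only place a smaller symbol precedes a larger one is the allowed subtractive pair XL, the symbol right after such a pair (if any) is smaller than the pair's first symbol, and otherwise the values never increase from left to right. Value: M (1000) + M (1000) + D (500) + C (100) + C (100) + C (100) + XL (40) = 2840. So it is a valid standard Roman numeral.

Yes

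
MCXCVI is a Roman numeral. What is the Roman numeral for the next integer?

MCXCVI = 1196; next is 1197

MCXCVII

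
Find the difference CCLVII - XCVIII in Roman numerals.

CCLVII = 257
XCVIII = 98
257 - 98 = 159

CLIX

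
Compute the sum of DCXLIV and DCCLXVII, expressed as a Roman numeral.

DCXLIV = 644
DCCLXVII = 767
644 + 767 = 1411

MCDXI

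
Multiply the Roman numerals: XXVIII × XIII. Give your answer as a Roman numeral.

XXVIII = 28
XIII = 13
28 × 13 = 364

CCCLXIV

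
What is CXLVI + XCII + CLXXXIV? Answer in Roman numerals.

CXLVI = 146, XCII = 92, CLXXXIV = 184
146 + 92 = 238
238 + 184 = 422

CDXXII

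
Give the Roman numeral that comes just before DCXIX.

DCXIX = 619, so the previous integer is 619 - 1 = 618

DCXVIII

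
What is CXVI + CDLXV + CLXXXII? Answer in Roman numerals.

CXVI = 116, CDLXV = 465, CLXXXII = 182
116 + 465 = 581
581 + 182 = 763

DCCLXIII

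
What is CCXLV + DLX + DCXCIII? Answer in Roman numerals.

CCXLV = 245, DLX = 560, DCXCIII = 693
245 + 560 = 805
805 + 693 = 1498

MCDXCVIII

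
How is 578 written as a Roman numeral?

Convert 578 to Roman numerals:
  578 contains 1×500 (D)
  78 contains 1×50 (L)
  28 contains 2×10 (XX)
  8 contains 1×5 (V)
  3 contains 3×1 (III)

DLXXVIII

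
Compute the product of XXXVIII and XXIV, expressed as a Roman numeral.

XXXVIII = 38
XXIV = 24
38 × 24 = 912

CMXII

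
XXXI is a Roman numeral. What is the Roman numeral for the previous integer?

XXXI = 31; previous is 30

XXX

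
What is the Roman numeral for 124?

Convert 124 to Roman numerals:
  124 contains 1×100 (C)
  24 contains 2×10 (XX)
  4 contains 1×4 (IV)

CXXIV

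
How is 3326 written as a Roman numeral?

Convert 3326 to Roman numerals:
  3326 contains 3×1000 (MMM)
  326 contains 3×100 (CCC)
  26 contains 2×10 (XX)
  6 contains 1×5 (V)
  1 contains 1×1 (I)

MMMCCCXXVI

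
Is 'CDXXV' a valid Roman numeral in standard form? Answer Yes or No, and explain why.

'CDXXV': Check the rules: uses only the symbols I, V, X, L, C, D, M; no symbol is repeated more than three times in a row; V, L and D each appear at most once; the only place a smaller symbol precedes a larger one is the allowed subtractive pair CD, the symbol right after such a pair (if any) is smaller than the pair's first symbol, and otherwise the values never increase from left to right. Value: CD (400) + X (10) + X (10) + V (5) = 425. So it is a valid standard Roman numeral.

Yes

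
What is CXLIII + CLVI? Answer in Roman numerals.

CXLIII = 143
CLVI = 156
143 + 156 = 299

CCXCIX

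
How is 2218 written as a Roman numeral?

Convert 2218 to Roman numerals:
  2218 contains 2×1000 (MM)
  218 contains 2×100 (CC)
  18 contains 1×10 (X)
  8 contains 1×5 (V)
  3 contains 3×1 (III)

MMCCXVIII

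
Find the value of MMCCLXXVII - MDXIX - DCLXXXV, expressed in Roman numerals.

MMCCLXXVII = 2277, MDXIX = 1519, DCLXXXV = 685
2277 - 1519 = 758
758 - 685 = 73

LXXIII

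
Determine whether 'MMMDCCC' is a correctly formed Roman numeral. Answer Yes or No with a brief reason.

'MMMDCCC': Check the rules: uses only the symbols I, V, X, L, C, D, M; no symbol is repeated more than three times in a row; V, L and D each appear at most once; no smaller symbol precedes a larger one (values never increase from left to right). Value: M (1000) + M (1000) + M (1000) + D (500) + C (100) + C (100) + C (100) = 3800. So it is a valid standard Roman numeral.

Yes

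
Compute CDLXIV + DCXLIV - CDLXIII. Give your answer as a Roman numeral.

CDLXIV = 464, DCXLIV = 644, CDLXIII = 463
464 + 644 = 1108
1108 - 463 = 645

DCXLV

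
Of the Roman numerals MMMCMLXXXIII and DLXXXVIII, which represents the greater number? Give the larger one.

MMMCMLXXXIII = 3983
DLXXXVIII = 588
3983 is larger

MMMCMLXXXIII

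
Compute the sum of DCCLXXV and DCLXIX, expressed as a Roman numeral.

DCCLXXV = 775
DCLXIX = 669
775 + 669 = 1444

MCDXLIV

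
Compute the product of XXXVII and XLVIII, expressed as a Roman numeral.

XXXVII = 37
XLVIII = 48
37 × 48 = 1776

MDCCLXXVI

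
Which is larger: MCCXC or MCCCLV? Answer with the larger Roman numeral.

MCCXC = 1290
MCCCLV = 1355
1355 is larger

MCCCLV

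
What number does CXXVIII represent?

CXXVIII: C=100, X=10, X=10, V=5, I=1, I=1, I=1
100 + 10 + 10 + 5 + 1 + 1 + 1 = 128

128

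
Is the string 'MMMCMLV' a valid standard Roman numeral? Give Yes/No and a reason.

'MMMCMLV': Check the rules: uses only the symbols I, V, X, L, C, D, M; no symbol is repeated more than three times in a row; V, L and D each appear at most once; the only place a smaller symbol precedes a larger one is the allowed subtractive pair CM, the symbol right after such a pair (if any) is smaller than the pair's first symbol, and otherwise the values never increase from left to right. Value: M (1000) + M (1000) + M (1000) + CM (900) + L (50) + V (5) = 3955. So it is a valid standard Roman numeral.

Yes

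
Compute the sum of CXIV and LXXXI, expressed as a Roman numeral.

CXIV = 114
LXXXI = 81
114 + 81 = 195

CXCV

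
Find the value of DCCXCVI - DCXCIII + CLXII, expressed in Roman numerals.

DCCXCVI = 796, DCXCIII = 693, CLXII = 162
796 - 693 = 103
103 + 162 = 265

CCLXV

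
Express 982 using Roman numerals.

Convert 982 to Roman numerals:
  982 contains 1×900 (CM)
  82 contains 1×50 (L)
  32 contains 3×10 (XXX)
  2 contains 2×1 (II)

CMLXXXII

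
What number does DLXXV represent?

DLXXV: D=500, L=50, X=10, X=10, V=5
500 + 50 + 10 + 10 + 5 = 575

575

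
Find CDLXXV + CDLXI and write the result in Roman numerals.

CDLXXV = 475
CDLXI = 461
475 + 461 = 936

CMXXXVI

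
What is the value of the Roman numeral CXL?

CXL: C=100, XL=40
100 + 40 = 140

140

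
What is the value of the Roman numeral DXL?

DXL: D=500, XL=40
500 + 40 = 540

540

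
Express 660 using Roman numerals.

Convert 660 to Roman numerals:
  660 contains 1×500 (D)
  160 contains 1×100 (C)
  60 contains 1×50 (L)
  10 contains 1×10 (X)

DCLX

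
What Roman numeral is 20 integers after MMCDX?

MMCDX = 2410
2410 + 20 = 2430

MMCDXXX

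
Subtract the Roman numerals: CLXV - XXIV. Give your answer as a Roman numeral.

CLXV = 165
XXIV = 24
165 - 24 = 141

CXLI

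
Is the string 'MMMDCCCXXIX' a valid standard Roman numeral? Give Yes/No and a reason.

'MMMDCCCXXIX': Check the rules: uses only the symbols I, V, X, L, C, D, M; no symbol is repeated more than three times in a row; V, L and D each appear at most once; the only place a smaller symbol precedes a larger one is the allowed subtractive pair IX, the symbol right after such a pair (if any) is smaller than the pair's first symbol, and otherwise the values never increase from left to right. Value: M (1000) + M (1000) + M (1000) + D (500) + C (100) + C (100) + C (100) + X (10) + X (10) + IX (9) = 3829. So it is a valid standard Roman numeral.

Yes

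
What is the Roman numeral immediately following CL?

CL = 150, so the next integer is 150 + 1 = 151

CLI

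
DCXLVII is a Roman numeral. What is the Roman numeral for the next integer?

DCXLVII = 647, so the next integer is 647 + 1 = 648

DCXLVIII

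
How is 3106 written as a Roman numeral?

Convert 3106 to Roman numerals:
  3106 contains 3×1000 (MMM)
  106 contains 1×100 (C)
  6 contains 1×5 (V)
  1 contains 1×1 (I)

MMMCVI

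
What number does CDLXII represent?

CDLXII: CD=400, L=50, X=10, I=1, I=1
400 + 50 + 10 + 1 + 1 = 462

462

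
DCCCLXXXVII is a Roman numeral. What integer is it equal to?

DCCCLXXXVII: D=500, C=100, C=100, C=100, L=50, X=10, X=10, X=10, V=5, I=1, I=1
500 + 100 + 100 + 100 + 50 + 10 + 10 + 10 + 5 + 1 + 1 = 887

887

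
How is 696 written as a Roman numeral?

Convert 696 to Roman numerals:
  696 contains 1×500 (D)
  196 contains 1×100 (C)
  96 contains 1×90 (XC)
  6 contains 1×5 (V)
  1 contains 1×1 (I)

DCXCVI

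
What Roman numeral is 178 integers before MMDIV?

MMDIV = 2504
2504 - 178 = 2326

MMCCCXXVI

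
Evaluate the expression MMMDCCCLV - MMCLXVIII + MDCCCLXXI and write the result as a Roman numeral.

MMMDCCCLV = 3855, MMCLXVIII = 2168, MDCCCLXXI = 1871
3855 - 2168 = 1687
1687 + 1871 = 3558

MMMDLVIII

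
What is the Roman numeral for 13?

Convert 13 to Roman numerals:
  13 contains 1×10 (X)
  3 contains 3×1 (III)

XIII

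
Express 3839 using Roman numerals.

Convert 3839 to Roman numerals:
  3839 contains 3×1000 (MMM)
  839 contains 1×500 (D)
  339 contains 3×100 (CCC)
  39 contains 3×10 (XXX)
  9 contains 1×9 (IX)

MMMDCCCXXXIX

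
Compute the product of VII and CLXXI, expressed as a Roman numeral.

VII = 7
CLXXI = 171
7 × 171 = 1197

MCXCVII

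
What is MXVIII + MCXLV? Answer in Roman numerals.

MXVIII = 1018
MCXLV = 1145
1018 + 1145 = 2163

MMCLXIII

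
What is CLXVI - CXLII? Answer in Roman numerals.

CLXVI = 166
CXLII = 142
166 - 142 = 24

XXIV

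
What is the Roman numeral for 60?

Convert 60 to Roman numerals:
  60 contains 1×50 (L)
  10 contains 1×10 (X)

LX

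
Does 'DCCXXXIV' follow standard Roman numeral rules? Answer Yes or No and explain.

'DCCXXXIV': Check the rules: uses only the symbols I, V, X, L, C, D, M; no symbol is repeated more than three times in a row; V, L and D each appear at most once; the only place a smaller symbol precedes a larger one is the allowed subtractive pair IV, the symbol right after such a pair (if any) is smaller than the pair's first symbol, and otherwise the values never increase from left to right. Value: D (500) + C (100) + C (100) + X (10) + X (10) + X (10) + IV (4) = 734. So it is a valid standard Roman numeral.

Yes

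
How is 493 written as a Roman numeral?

Convert 493 to Roman numerals:
  493 contains 1×400 (CD)
  93 contains 1×90 (XC)
  3 contains 3×1 (III)

CDXCIII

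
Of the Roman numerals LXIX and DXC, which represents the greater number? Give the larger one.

LXIX = 69
DXC = 590
590 is larger

DXC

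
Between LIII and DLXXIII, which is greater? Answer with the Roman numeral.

LIII = 53
DLXXIII = 573
573 is larger

DLXXIII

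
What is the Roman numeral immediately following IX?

IX = 9; next is 10

X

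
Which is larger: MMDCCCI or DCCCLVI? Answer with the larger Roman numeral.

MMDCCCI = 2801
DCCCLVI = 856
2801 is larger

MMDCCCI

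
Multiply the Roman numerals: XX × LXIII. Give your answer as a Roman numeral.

XX = 20
LXIII = 63
20 × 63 = 1260

MCCLX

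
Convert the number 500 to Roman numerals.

Convert 500 to Roman numerals:
  500 contains 1×500 (D)

D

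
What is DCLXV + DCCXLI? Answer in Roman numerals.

DCLXV = 665
DCCXLI = 741
665 + 741 = 1406

MCDVI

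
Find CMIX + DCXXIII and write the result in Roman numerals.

CMIX = 909
DCXXIII = 623
909 + 623 = 1532

MDXXXII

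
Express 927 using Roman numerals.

Convert 927 to Roman numerals:
  927 contains 1×900 (CM)
  27 contains 2×10 (XX)
  7 contains 1×5 (V)
  2 contains 2×1 (II)

CMXXVII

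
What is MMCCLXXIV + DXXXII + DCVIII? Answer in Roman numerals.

MMCCLXXIV = 2274, DXXXII = 532, DCVIII = 608
2274 + 532 = 2806
2806 + 608 = 3414

MMMCDXIV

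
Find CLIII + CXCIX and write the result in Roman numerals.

CLIII = 153
CXCIX = 199
153 + 199 = 352

CCCLII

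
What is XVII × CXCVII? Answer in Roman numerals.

XVII = 17
CXCVII = 197
17 × 197 = 3349

MMMCCCXLIX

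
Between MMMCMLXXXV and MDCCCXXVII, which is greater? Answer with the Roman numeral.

MMMCMLXXXV = 3985
MDCCCXXVII = 1827
3985 is larger

MMMCMLXXXV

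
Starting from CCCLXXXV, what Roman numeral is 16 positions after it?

CCCLXXXV = 385
385 + 16 = 401

CDI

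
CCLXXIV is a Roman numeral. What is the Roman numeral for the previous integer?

CCLXXIV = 274; previous is 273

CCLXXIII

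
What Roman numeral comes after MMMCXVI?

MMMCXVI = 3116, so the next integer is 3116 + 1 = 3117

MMMCXVII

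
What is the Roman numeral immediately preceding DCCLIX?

DCCLIX = 759, so the previous integer is 759 - 1 = 758

DCCLVIII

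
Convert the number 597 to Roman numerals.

Convert 597 to Roman numerals:
  597 contains 1×500 (D)
  97 contains 1×90 (XC)
  7 contains 1×5 (V)
  2 contains 2×1 (II)

DXCVII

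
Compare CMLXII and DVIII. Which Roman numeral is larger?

CMLXII = 962
DVIII = 508
962 is larger

CMLXII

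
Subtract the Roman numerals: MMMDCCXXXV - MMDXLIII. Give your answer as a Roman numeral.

MMMDCCXXXV = 3735
MMDXLIII = 2543
3735 - 2543 = 1192

MCXCII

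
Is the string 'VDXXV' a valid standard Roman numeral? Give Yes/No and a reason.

'VDXXV': V should not appear more than once

No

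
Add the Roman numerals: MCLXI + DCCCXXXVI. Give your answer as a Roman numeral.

MCLXI = 1161
DCCCXXXVI = 836
1161 + 836 = 1997

MCMXCVII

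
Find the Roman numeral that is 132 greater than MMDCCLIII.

MMDCCLIII = 2753
2753 + 132 = 2885

MMDCCCLXXXV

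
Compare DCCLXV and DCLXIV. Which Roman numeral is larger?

DCCLXV = 765
DCLXIV = 664
765 is larger

DCCLXV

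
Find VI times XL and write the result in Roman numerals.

VI = 6
XL = 40
6 × 40 = 240

CCXL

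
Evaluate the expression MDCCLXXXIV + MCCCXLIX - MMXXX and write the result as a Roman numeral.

MDCCLXXXIV = 1784, MCCCXLIX = 1349, MMXXX = 2030
1784 + 1349 = 3133
3133 - 2030 = 1103

MCIII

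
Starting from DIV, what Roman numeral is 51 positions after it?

DIV = 504
504 + 51 = 555

DLV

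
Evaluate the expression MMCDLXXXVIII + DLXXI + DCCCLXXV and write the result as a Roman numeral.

MMCDLXXXVIII = 2488, DLXXI = 571, DCCCLXXV = 875
2488 + 571 = 3059
3059 + 875 = 3934

MMMCMXXXIV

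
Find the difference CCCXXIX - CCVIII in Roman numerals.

CCCXXIX = 329
CCVIII = 208
329 - 208 = 121

CXXI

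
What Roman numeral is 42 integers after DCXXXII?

DCXXXII = 632
632 + 42 = 674

DCLXXIV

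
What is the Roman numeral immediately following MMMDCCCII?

MMMDCCCII = 3802; next is 3803

MMMDCCCIII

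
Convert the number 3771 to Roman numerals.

Convert 3771 to Roman numerals:
  3771 contains 3×1000 (MMM)
  771 contains 1×500 (D)
  271 contains 2×100 (CC)
  71 contains 1×50 (L)
  21 contains 2×10 (XX)
  1 contains 1×1 (I)

MMMDCCLXXI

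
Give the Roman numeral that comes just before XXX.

XXX = 30, so the previous integer is 30 - 1 = 29

XXIX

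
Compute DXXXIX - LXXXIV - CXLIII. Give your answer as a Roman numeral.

DXXXIX = 539, LXXXIV = 84, CXLIII = 143
539 - 84 = 455
455 - 143 = 312

CCCXII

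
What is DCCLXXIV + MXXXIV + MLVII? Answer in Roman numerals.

DCCLXXIV = 774, MXXXIV = 1034, MLVII = 1057
774 + 1034 = 1808
1808 + 1057 = 2865

MMDCCCLXV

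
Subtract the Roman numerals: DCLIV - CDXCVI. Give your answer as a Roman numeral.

DCLIV = 654
CDXCVI = 496
654 - 496 = 158

CLVIII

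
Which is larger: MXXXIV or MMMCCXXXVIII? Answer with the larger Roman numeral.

MXXXIV = 1034
MMMCCXXXVIII = 3238
3238 is larger

MMMCCXXXVIII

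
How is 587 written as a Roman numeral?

Convert 587 to Roman numerals:
  587 contains 1×500 (D)
  87 contains 1×50 (L)
  37 contains 3×10 (XXX)
  7 contains 1×5 (V)
  2 contains 2×1 (II)

DLXXXVII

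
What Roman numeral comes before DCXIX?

DCXIX = 619, so the previous integer is 619 - 1 = 618

DCXVIII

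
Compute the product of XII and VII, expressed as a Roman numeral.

XII = 12
VII = 7
12 × 7 = 84

LXXXIV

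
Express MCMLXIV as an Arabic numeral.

MCMLXIV: M=1000, CM=900, L=50, X=10, IV=4
1000 + 900 + 50 + 10 + 4 = 1964

1964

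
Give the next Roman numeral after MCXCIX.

MCXCIX = 1199; next is 1200

MCC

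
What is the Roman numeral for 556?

Convert 556 to Roman numerals:
  556 contains 1×500 (D)
  56 contains 1×50 (L)
  6 contains 1×5 (V)
  1 contains 1×1 (I)

DLVI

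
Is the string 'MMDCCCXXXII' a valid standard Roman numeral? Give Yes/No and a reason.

'MMDCCCXXXII': Check the rules: uses only the symbols I, V, X, L, C, D, M; no symbol is repeated more than three times in a row; V, L and D each appear at most once; no smaller symbol precedes a larger one (values never increase from left to right). Value: M (1000) + M (1000) + D (500) + C (100) + C (100) + C (100) + X (10) + X (10) + X (10) + I (1) + I (1) = 2832. So it is a valid standard Roman numeral.

Yes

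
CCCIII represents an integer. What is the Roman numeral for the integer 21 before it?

CCCIII = 303
303 - 21 = 282

CCLXXXII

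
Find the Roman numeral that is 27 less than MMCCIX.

MMCCIX = 2209
2209 - 27 = 2182

MMCLXXXII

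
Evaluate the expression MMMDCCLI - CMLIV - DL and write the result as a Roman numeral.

MMMDCCLI = 3751, CMLIV = 954, DL = 550
3751 - 954 = 2797
2797 - 550 = 2247

MMCCXLVII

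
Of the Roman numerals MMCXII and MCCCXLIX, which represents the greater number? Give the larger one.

MMCXII = 2112
MCCCXLIX = 1349
2112 is larger

MMCXII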